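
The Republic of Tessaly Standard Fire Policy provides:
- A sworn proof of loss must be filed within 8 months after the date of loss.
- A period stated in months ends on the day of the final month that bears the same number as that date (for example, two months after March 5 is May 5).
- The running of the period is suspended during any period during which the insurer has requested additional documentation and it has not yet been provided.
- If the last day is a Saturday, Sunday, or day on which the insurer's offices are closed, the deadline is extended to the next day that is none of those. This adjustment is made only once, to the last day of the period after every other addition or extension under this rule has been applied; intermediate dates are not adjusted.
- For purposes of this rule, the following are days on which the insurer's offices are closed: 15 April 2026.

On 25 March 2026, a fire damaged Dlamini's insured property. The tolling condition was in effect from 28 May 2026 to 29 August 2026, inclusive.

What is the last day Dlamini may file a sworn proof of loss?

8 months after 25 March 2026 is November 25, 2026.
From May 28, 2026 through August 29, 2026 inclusive is 94 days; tolling adds 94 days: November 25, 2026 + 94 days = February 27, 2027.
February 27, 2027 is Saturday; February 28, 2027 is Sunday. The next qualifying day is March 1, 2027.

March 1, 2027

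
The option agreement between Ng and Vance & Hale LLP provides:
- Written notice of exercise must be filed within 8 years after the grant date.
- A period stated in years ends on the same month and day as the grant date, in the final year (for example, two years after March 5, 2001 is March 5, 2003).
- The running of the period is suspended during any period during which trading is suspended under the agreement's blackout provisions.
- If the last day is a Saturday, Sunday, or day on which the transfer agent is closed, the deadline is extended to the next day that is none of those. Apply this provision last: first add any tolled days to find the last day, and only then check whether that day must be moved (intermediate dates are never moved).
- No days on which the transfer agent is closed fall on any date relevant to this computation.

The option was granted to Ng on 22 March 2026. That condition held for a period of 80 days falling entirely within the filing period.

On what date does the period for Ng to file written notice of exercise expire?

8 years after 22 March 2026 is March 22, 2034.
Tolling adds 80 days: March 22, 2034 + 80 days = June 10, 2034.
June 10, 2034 is Saturday; June 11, 2034 is Sunday. The next qualifying day is June 12, 2034.

June 12, 2034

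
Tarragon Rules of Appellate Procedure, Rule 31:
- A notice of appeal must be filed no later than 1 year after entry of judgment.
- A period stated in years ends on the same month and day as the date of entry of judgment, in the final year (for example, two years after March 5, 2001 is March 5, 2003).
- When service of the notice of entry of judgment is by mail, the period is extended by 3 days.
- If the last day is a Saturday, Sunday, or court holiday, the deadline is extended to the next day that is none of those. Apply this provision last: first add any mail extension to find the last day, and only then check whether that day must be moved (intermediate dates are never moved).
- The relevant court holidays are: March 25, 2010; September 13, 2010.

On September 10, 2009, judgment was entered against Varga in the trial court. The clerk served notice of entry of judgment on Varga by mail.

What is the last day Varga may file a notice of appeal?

September 14, 2010

1 year after September 10, 2009 is September 10, 2010.
Service was by mail, adding 3 days: September 10, 2010 + 3 days = September 13, 2010.
September 13, 2010 is a listed holiday. The next qualifying day is September 14, 2010.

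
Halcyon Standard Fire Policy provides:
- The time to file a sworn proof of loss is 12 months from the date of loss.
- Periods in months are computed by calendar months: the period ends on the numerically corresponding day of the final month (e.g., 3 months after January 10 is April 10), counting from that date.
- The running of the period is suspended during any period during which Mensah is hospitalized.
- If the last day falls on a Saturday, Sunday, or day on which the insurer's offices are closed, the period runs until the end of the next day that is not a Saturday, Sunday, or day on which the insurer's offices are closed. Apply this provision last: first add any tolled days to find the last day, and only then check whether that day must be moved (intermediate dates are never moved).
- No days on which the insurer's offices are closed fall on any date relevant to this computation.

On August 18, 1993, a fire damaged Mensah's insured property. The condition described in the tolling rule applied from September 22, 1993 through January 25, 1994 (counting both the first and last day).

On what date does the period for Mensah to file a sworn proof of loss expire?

12 months after August 18, 1993 is August 18, 1994.
From September 22, 1993 through January 25, 1994 inclusive is 126 days; tolling adds 126 days: August 18, 1994 + 126 days = December 22, 1994.
December 22, 1994 is a Thursday and not a day on which the insurer's offices are closed, so no extension applies.

December 22, 1994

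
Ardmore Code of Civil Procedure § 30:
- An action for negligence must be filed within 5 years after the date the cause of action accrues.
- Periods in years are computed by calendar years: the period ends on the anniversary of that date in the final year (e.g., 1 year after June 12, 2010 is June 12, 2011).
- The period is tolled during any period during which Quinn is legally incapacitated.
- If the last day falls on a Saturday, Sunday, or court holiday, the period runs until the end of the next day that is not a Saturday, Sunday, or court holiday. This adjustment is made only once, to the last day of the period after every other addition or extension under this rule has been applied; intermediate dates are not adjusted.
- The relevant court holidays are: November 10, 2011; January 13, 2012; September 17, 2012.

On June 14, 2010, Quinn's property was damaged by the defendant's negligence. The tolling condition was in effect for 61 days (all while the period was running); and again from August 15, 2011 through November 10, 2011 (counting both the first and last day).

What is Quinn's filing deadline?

5 years after June 14, 2010 is June 14, 2015.
Tolling adds 61 days: June 14, 2015 + 61 days = August 14, 2015.
From August 15, 2011 through November 10, 2011 inclusive is 88 days; tolling adds 88 days: August 14, 2015 + 88 days = November 10, 2015.
November 10, 2015 is a Tuesday and not a court holiday, so no extension applies.

November 10, 2015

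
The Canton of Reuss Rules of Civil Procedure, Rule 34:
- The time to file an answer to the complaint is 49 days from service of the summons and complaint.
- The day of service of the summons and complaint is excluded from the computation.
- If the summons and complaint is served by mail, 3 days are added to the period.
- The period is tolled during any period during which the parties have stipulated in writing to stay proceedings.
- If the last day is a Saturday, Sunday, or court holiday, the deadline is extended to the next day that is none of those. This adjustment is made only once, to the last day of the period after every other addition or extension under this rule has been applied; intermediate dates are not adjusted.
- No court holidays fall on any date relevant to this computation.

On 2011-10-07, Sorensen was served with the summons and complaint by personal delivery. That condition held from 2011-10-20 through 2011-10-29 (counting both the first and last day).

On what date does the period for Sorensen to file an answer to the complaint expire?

49 days after 2011-10-07 is November 25, 2011.
Service was not by mail, so no mail extension applies.
From October 20, 2011 through October 29, 2011 inclusive is 10 days; tolling adds 10 days: November 25, 2011 + 10 days = December 5, 2011.
December 5, 2011 is a Monday and not a court holiday, so no extension applies.

December 5, 2011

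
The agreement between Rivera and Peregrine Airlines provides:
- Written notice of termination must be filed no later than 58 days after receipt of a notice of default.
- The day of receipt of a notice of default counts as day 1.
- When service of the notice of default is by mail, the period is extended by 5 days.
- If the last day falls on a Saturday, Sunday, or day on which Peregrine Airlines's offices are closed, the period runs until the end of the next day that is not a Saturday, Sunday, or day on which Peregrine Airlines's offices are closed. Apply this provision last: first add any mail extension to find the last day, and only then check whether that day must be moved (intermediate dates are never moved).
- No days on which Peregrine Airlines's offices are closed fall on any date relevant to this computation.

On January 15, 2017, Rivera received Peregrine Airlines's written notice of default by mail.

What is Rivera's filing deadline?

Counting January 15, 2017 as day 1, day 58 is March 13, 2017.
Service was by mail, adding 5 days: March 13, 2017 + 5 days = March 18, 2017.
March 18, 2017 is Saturday; March 19, 2017 is Sunday. The next qualifying day is March 20, 2017.

March 20, 2017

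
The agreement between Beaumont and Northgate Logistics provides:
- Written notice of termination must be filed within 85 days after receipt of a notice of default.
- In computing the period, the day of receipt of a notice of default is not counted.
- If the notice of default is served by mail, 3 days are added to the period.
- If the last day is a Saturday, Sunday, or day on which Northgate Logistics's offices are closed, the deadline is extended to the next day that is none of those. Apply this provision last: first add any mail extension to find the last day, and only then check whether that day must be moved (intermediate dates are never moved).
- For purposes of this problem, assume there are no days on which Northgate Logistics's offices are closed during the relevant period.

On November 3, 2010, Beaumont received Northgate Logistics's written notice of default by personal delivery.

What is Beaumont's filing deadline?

85 days after November 3, 2010 is January 27, 2011.
Service was not by mail, so no mail extension applies.
January 27, 2011 is a Thursday and not a day on which Northgate Logistics's offices are closed, so no extension applies.

January 27, 2011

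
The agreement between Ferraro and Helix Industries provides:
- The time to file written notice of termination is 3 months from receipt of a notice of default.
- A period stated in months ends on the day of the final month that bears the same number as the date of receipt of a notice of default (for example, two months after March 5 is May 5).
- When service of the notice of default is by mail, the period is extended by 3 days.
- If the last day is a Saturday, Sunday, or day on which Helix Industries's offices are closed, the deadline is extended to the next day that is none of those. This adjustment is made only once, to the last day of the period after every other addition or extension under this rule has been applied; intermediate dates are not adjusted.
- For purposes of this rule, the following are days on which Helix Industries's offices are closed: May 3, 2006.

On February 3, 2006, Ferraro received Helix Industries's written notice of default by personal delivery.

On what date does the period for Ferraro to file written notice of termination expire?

3 months after February 3, 2006 is May 3, 2006.
Service was not by mail, so no mail extension applies.
May 3, 2006 is a listed holiday. The next qualifying day is May 4, 2006.

May 4, 2006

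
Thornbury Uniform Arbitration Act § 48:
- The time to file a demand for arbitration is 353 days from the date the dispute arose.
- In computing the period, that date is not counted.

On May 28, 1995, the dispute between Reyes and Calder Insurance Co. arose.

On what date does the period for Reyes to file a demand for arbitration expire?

353 days after May 28, 1995 is May 15, 1996.

May 15, 1996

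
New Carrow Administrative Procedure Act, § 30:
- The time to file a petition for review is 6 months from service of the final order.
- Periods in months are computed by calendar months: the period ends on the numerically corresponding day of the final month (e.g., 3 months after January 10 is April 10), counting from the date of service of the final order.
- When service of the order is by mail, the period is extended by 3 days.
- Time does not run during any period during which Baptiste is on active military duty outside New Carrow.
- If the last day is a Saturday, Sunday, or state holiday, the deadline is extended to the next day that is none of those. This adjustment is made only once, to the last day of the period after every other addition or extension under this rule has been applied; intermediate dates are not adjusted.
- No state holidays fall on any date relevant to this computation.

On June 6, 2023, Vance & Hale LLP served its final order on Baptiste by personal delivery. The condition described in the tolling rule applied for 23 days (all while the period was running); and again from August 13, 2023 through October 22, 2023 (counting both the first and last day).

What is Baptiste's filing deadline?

6 months after June 6, 2023 is December 6, 2023.
Service was not by mail, so no mail extension applies.
Tolling adds 23 days: December 6, 2023 + 23 days = December 29, 2023.
From August 13, 2023 through October 22, 2023 inclusive is 71 days; tolling adds 71 days: December 29, 2023 + 71 days = March 9, 2024.
March 9, 2024 is Saturday; March 10, 2024 is Sunday. The next qualifying day is March 11, 2024.

March 11, 2024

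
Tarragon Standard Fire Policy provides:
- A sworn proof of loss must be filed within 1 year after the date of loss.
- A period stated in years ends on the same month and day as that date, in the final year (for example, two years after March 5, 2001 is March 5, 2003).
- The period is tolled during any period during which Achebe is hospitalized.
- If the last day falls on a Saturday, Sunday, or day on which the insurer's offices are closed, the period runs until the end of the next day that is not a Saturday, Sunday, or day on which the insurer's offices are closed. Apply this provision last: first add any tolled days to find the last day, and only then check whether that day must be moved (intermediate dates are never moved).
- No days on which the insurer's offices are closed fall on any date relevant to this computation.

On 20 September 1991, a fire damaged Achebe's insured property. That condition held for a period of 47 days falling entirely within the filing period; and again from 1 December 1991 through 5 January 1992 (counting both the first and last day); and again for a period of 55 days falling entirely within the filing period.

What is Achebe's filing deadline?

1 year after 20 September 1991 is September 20, 1992.
Tolling adds 47 days: September 20, 1992 + 47 days = November 6, 1992.
From December 1, 1991 through January 5, 1992 inclusive is 36 days; tolling adds 36 days: November 6, 1992 + 36 days = December 12, 1992.
Tolling adds 55 days: December 12, 1992 + 55 days = February 5, 1993.
February 5, 1993 is a Friday and not a day on which the insurer's offices are closed, so no extension applies.

February 5, 1993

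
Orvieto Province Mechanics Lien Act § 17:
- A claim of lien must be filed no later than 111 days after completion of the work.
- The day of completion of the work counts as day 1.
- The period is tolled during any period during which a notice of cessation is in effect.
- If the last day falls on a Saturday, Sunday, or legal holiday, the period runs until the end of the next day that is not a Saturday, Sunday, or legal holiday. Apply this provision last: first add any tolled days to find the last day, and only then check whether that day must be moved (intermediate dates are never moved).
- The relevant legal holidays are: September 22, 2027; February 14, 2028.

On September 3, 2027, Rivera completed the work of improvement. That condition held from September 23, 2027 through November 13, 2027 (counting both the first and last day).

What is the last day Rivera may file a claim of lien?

Counting September 3, 2027 as day 1, day 111 is December 22, 2027.
From September 23, 2027 through November 13, 2027 inclusive is 52 days; tolling adds 52 days: December 22, 2027 + 52 days = February 12, 2028.
February 12, 2028 is Saturday; February 13, 2028 is Sunday; February 14, 2028 is a listed holiday. The next qualifying day is February 15, 2028.

February 15, 2028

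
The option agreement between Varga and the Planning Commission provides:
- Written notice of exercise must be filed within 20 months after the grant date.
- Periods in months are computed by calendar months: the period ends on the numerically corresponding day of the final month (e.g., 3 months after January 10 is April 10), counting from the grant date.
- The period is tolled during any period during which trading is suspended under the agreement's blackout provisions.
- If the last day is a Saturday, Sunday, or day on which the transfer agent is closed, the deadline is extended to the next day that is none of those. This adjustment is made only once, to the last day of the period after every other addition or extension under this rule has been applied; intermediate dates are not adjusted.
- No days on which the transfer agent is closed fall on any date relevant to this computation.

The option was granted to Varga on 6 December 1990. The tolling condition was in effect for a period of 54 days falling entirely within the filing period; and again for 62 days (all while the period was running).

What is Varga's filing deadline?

November 30, 1992

20 months after 6 December 1990 is August 6, 1992.
Tolling adds 54 days: August 6, 1992 + 54 days = September 29, 1992.
Tolling adds 62 days: September 29, 1992 + 62 days = November 30, 1992.
November 30, 1992 is a Monday and not a day on which the transfer agent is closed, so no extension applies.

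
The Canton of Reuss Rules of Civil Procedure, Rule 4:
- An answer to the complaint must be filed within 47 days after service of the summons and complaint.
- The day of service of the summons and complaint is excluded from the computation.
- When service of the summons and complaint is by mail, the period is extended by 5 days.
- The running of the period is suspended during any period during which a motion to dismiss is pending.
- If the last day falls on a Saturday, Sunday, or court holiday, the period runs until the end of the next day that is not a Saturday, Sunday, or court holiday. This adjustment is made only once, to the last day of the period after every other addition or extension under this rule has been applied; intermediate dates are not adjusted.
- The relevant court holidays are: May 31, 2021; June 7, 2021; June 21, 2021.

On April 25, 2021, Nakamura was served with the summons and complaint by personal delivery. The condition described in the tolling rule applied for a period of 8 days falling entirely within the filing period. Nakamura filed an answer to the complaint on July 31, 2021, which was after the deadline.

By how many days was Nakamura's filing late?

39 days

47 days after April 25, 2021 is June 11, 2021.
Service was not by mail, so no mail extension applies.
Tolling adds 8 days: June 11, 2021 + 8 days = June 19, 2021.
June 19, 2021 is Saturday; June 20, 2021 is Sunday; June 21, 2021 is a listed holiday. The next qualifying day is June 22, 2021.
The deadline is June 22, 2021; from June 22, 2021 to July 31, 2021 is 39 days.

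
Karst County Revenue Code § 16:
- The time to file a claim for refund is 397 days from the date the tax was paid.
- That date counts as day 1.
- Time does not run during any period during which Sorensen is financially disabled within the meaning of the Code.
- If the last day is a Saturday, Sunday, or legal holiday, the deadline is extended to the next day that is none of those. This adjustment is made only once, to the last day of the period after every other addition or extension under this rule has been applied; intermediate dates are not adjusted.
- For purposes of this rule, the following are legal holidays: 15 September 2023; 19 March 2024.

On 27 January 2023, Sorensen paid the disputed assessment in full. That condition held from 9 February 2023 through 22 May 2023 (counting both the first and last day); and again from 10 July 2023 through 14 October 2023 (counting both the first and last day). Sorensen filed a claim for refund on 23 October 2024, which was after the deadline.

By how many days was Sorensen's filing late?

37 days

Counting 27 January 2023 as day 1, day 397 is February 27, 2024.
From February 9, 2023 through May 22, 2023 inclusive is 103 days; tolling adds 103 days: February 27, 2024 + 103 days = June 9, 2024.
From July 10, 2023 through October 14, 2023 inclusive is 97 days; tolling adds 97 days: June 9, 2024 + 97 days = September 14, 2024.
September 14, 2024 is Saturday; September 15, 2024 is Sunday. The next qualifying day is September 16, 2024.
The deadline is September 16, 2024; from September 16, 2024 to October 23, 2024 is 37 days.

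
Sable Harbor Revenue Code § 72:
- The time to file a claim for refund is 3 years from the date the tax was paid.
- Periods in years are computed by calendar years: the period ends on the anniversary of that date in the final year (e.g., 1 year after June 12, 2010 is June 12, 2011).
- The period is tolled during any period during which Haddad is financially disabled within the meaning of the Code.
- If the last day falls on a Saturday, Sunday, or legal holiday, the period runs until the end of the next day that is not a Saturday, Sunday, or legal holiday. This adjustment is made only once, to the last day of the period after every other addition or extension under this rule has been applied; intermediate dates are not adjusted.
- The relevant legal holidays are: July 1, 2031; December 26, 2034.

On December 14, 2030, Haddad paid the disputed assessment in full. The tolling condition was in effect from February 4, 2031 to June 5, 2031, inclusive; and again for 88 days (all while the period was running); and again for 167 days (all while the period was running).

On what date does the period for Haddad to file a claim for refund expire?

3 years after December 14, 2030 is December 14, 2033.
From February 4, 2031 through June 5, 2031 inclusive is 122 days; tolling adds 122 days: December 14, 2033 + 122 days = April 15, 2034.
Tolling adds 88 days: April 15, 2034 + 88 days = July 12, 2034.
Tolling adds 167 days: July 12, 2034 + 167 days = December 26, 2034.
December 26, 2034 is a listed holiday. The next qualifying day is December 27, 2034.

December 27, 2034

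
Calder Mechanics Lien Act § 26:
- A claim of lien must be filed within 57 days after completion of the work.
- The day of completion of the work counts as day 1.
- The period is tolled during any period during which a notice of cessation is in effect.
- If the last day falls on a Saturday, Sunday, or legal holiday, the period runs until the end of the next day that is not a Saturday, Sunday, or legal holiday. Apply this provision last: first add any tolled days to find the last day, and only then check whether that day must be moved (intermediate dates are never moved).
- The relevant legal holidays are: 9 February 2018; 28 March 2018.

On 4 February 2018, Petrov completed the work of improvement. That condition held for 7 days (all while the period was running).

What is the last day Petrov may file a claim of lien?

April 9, 2018

Counting 4 February 2018 as day 1, day 57 is April 1, 2018.
Tolling adds 7 days: April 1, 2018 + 7 days = April 8, 2018.
April 8, 2018 is Sunday. The next qualifying day is April 9, 2018.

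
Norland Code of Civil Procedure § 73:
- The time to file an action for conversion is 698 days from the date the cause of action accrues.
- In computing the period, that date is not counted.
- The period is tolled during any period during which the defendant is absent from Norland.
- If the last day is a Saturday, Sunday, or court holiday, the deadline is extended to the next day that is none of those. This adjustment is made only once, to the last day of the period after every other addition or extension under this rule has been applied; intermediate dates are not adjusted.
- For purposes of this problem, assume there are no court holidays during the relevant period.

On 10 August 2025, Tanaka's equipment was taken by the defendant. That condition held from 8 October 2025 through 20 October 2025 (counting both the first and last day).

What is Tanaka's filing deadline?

July 22, 2027

698 days after 10 August 2025 is July 9, 2027.
From October 8, 2025 through October 20, 2025 inclusive is 13 days; tolling adds 13 days: July 9, 2027 + 13 days = July 22, 2027.
July 22, 2027 is a Thursday and not a court holiday, so no extension applies.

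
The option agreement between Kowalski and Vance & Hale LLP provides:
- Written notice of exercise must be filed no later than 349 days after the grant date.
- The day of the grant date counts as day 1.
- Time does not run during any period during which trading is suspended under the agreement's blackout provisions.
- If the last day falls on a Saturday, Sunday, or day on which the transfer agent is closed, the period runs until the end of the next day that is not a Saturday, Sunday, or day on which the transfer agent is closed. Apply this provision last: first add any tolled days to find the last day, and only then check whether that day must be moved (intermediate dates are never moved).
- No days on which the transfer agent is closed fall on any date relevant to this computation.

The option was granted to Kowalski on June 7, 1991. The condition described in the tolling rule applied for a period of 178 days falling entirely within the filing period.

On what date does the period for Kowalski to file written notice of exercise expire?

November 16, 1992

Counting June 7, 1991 as day 1, day 349 is May 20, 1992.
Tolling adds 178 days: May 20, 1992 + 178 days = November 14, 1992.
November 14, 1992 is Saturday; November 15, 1992 is Sunday. The next qualifying day is November 16, 1992.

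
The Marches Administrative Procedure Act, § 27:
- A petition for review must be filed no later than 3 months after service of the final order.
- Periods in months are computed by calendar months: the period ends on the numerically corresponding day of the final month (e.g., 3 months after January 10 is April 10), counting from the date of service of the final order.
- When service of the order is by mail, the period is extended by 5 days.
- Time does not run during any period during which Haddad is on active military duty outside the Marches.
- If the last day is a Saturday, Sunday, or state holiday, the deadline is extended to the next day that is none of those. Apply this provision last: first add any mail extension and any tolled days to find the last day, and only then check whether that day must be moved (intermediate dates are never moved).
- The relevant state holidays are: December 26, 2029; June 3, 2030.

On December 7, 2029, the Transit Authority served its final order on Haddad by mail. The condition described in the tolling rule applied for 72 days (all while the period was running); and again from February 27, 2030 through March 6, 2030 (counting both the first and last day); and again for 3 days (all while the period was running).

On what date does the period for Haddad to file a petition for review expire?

June 4, 2030

3 months after December 7, 2029 is March 7, 2030.
Service was by mail, adding 5 days: March 7, 2030 + 5 days = March 12, 2030.
Tolling adds 72 days: March 12, 2030 + 72 days = May 23, 2030.
From February 27, 2030 through March 6, 2030 inclusive is 8 days; tolling adds 8 days: May 23, 2030 + 8 days = May 31, 2030.
Tolling adds 3 days: May 31, 2030 + 3 days = June 3, 2030.
June 3, 2030 is a listed holiday. The next qualifying day is June 4, 2030.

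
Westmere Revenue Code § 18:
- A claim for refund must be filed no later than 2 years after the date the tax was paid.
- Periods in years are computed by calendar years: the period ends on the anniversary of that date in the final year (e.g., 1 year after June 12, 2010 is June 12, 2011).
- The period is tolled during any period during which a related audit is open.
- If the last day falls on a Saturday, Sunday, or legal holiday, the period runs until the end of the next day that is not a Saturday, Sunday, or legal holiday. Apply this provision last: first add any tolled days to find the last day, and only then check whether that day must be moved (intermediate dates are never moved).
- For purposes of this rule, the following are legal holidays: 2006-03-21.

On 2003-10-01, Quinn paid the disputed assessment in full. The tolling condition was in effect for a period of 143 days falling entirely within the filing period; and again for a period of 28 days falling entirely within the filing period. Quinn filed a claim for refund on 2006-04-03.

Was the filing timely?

No

2 years after 2003-10-01 is October 1, 2005.
Tolling adds 143 days: October 1, 2005 + 143 days = February 21, 2006.
Tolling adds 28 days: February 21, 2006 + 28 days = March 21, 2006.
March 21, 2006 is a listed holiday. The next qualifying day is March 22, 2006.
The deadline is March 22, 2006; the filing on April 3, 2006 is after that date.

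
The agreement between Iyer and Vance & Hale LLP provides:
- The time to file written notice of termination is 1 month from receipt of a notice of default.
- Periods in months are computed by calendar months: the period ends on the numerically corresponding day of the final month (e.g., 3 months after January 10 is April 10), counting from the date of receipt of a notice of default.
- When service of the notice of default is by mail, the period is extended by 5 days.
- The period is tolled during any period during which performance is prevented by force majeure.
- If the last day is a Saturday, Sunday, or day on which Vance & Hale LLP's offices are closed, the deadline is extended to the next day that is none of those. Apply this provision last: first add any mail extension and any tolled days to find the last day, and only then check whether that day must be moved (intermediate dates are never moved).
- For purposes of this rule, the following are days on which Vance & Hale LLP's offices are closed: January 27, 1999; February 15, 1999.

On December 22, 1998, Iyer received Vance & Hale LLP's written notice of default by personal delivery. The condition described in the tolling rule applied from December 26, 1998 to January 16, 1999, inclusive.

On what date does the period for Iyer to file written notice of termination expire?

February 16, 1999

1 month after December 22, 1998 is January 22, 1999.
Service was not by mail, so no mail extension applies.
From December 26, 1998 through January 16, 1999 inclusive is 22 days; tolling adds 22 days: January 22, 1999 + 22 days = February 13, 1999.
February 13, 1999 is Saturday; February 14, 1999 is Sunday; February 15, 1999 is a listed holiday. The next qualifying day is February 16, 1999.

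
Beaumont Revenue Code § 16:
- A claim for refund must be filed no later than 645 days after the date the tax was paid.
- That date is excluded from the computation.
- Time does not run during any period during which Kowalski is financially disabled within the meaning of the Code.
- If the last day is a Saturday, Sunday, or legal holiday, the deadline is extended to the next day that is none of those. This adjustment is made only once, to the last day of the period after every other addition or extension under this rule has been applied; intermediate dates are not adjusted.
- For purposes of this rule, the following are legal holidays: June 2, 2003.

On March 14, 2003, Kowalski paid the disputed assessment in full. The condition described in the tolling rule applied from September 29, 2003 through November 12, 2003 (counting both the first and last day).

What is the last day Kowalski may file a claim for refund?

645 days after March 14, 2003 is December 18, 2004.
From September 29, 2003 through November 12, 2003 inclusive is 45 days; tolling adds 45 days: December 18, 2004 + 45 days = February 1, 2005.
February 1, 2005 is a Tuesday and not a legal holiday, so no extension applies.

February 1, 2005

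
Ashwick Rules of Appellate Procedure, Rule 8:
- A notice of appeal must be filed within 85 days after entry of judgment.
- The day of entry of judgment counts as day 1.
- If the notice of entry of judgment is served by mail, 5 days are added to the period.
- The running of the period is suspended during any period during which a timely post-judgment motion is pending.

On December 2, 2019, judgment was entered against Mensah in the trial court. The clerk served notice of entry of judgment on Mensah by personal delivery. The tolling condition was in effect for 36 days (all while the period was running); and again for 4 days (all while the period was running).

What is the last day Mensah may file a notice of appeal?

April 4, 2020

Counting December 2, 2019 as day 1, day 85 is February 24, 2020.
Service was not by mail, so no mail extension applies.
Tolling adds 36 days: February 24, 2020 + 36 days = March 31, 2020.
Tolling adds 4 days: March 31, 2020 + 4 days = April 4, 2020.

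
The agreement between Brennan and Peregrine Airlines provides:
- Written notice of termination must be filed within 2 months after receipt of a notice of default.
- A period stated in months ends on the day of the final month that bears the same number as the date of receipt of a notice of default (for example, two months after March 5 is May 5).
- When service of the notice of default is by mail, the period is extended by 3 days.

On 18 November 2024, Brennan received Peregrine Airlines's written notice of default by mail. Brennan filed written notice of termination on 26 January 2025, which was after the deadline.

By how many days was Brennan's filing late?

2 months after 18 November 2024 is January 18, 2025.
Service was by mail, adding 3 days: January 18, 2025 + 3 days = January 21, 2025.
The deadline is January 21, 2025; from January 21, 2025 to January 26, 2025 is 5 days.

5 days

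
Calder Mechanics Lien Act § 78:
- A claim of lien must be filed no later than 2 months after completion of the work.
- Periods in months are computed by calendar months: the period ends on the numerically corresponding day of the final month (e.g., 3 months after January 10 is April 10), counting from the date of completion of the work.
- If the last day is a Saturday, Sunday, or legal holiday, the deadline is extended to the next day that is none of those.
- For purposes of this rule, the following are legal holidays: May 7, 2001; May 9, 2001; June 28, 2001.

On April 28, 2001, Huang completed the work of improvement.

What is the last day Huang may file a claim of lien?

June 29, 2001

2 months after April 28, 2001 is June 28, 2001.
June 28, 2001 is a listed holiday. The next qualifying day is June 29, 2001.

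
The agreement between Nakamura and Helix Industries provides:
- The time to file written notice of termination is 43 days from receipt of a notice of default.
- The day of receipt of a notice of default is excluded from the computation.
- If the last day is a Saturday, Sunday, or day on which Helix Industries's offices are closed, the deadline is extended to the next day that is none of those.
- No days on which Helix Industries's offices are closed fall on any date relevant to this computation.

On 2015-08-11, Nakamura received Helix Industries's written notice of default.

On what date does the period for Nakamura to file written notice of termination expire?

43 days after 2015-08-11 is September 23, 2015.
September 23, 2015 is a Wednesday and not a day on which Helix Industries's offices are closed, so no extension applies.

September 23, 2015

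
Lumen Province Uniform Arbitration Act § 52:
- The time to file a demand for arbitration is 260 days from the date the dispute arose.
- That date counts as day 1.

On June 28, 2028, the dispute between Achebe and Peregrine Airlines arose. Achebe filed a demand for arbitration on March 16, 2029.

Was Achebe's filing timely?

Counting June 28, 2028 as day 1, day 260 is March 14, 2029.
The deadline is March 14, 2029; the filing on March 16, 2029 is after that date.

No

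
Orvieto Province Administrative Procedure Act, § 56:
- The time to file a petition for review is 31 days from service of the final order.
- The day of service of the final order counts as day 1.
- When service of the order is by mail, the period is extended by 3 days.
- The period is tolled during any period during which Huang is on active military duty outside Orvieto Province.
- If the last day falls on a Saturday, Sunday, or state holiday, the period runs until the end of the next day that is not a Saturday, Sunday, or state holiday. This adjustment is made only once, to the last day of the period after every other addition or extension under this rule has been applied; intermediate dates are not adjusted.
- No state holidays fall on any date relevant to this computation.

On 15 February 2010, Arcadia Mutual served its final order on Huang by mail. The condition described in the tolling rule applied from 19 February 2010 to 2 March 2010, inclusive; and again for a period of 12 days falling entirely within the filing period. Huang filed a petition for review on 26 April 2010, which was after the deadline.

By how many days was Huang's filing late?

Counting 15 February 2010 as day 1, day 31 is March 17, 2010.
Service was by mail, adding 3 days: March 17, 2010 + 3 days = March 20, 2010.
From February 19, 2010 through March 2, 2010 inclusive is 12 days; tolling adds 12 days: March 20, 2010 + 12 days = April 1, 2010.
Tolling adds 12 days: April 1, 2010 + 12 days = April 13, 2010.
April 13, 2010 is a Tuesday and not a state holiday, so no extension applies.
The deadline is April 13, 2010; from April 13, 2010 to April 26, 2010 is 13 days.

13 days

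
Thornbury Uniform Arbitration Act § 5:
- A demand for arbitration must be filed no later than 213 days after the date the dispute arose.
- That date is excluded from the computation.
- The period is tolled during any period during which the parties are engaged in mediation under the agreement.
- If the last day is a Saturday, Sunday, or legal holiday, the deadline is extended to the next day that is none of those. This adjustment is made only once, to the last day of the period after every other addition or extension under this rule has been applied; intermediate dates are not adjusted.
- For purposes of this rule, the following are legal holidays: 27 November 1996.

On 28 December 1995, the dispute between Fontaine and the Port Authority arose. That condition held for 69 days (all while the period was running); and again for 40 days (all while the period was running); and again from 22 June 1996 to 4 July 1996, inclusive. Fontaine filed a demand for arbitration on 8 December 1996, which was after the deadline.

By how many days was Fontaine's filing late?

213 days after 28 December 1995 is July 28, 1996.
Tolling adds 69 days: July 28, 1996 + 69 days = October 5, 1996.
Tolling adds 40 days: October 5, 1996 + 40 days = November 14, 1996.
From June 22, 1996 through July 4, 1996 inclusive is 13 days; tolling adds 13 days: November 14, 1996 + 13 days = November 27, 1996.
November 27, 1996 is a listed holiday. The next qualifying day is November 28, 1996.
The deadline is November 28, 1996; from November 28, 1996 to December 8, 1996 is 10 days.

10 days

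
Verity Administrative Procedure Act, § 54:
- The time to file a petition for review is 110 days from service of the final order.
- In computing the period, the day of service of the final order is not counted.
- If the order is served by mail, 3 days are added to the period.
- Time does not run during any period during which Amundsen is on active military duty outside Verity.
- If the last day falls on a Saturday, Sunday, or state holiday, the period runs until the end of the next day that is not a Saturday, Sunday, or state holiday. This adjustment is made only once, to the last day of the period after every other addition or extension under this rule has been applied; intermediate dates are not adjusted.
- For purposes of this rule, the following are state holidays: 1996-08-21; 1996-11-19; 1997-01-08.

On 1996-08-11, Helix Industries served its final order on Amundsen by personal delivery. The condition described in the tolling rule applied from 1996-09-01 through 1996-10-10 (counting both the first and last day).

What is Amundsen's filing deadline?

January 9, 1997

110 days after 1996-08-11 is November 29, 1996.
Service was not by mail, so no mail extension applies.
From September 1, 1996 through October 10, 1996 inclusive is 40 days; tolling adds 40 days: November 29, 1996 + 40 days = January 8, 1997.
January 8, 1997 is a listed holiday. The next qualifying day is January 9, 1997.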